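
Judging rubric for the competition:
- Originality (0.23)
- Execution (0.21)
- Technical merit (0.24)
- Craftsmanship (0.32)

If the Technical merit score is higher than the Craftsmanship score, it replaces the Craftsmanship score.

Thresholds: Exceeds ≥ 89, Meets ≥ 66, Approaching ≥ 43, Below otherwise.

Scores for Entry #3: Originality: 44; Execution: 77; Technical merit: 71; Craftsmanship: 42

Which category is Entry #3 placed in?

Meets

Technical merit (71) > Craftsmanship (42), so Craftsmanship counts as 71.
Weighted total:
  Originality 44 × 0.23 = 10.12
  Execution 77 × 0.21 = 16.17
  Technical merit 71 × 0.24 = 17.04
  Craftsmanship 71 × 0.32 = 22.72
Sum = 66.05
66.05 is ≥ 66 and < 89 → Meets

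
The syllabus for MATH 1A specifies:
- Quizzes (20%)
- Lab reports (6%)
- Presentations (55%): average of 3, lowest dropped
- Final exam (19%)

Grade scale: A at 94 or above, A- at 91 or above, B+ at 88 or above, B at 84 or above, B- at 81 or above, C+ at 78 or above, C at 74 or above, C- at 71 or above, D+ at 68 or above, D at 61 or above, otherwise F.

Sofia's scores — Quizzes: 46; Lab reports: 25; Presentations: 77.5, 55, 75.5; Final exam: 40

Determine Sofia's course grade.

F

Presentations: drop 55 → average of remaining 2 = 153/2 = 76.5
Weighted total:
  Quizzes 46 × 0.2 = 9.2
  Lab reports 25 × 0.06 = 1.5
  Presentations 76.5 × 0.55 = 42.075
  Final exam 40 × 0.19 = 7.6
Sum = 60.375
60.375 < 61 → F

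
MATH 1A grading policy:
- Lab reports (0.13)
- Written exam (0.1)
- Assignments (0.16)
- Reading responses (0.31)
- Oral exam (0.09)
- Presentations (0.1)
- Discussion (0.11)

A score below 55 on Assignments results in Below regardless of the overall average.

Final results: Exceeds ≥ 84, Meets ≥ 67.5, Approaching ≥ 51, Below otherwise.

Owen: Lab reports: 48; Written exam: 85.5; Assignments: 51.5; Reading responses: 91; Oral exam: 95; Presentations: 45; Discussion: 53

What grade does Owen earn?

Below

Assignments score 51.5 < 55: minimum not met.
Weighted total:
  Lab reports 48 × 0.13 = 6.24
  Written exam 85.5 × 0.1 = 8.55
  Assignments 51.5 × 0.16 = 8.24
  Reading responses 91 × 0.31 = 28.21
  Oral exam 95 × 0.09 = 8.55
  Presentations 45 × 0.1 = 4.5
  Discussion 53 × 0.11 = 5.83
Sum = 70.12
Because the Assignments minimum was not met, the result is Below.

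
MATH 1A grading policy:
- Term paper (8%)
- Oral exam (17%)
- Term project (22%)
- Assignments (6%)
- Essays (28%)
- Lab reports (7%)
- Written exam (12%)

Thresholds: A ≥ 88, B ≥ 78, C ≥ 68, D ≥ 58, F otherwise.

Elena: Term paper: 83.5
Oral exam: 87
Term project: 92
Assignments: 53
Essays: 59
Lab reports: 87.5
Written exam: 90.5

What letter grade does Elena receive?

B

Weighted total:
  Term paper 83.5 × 0.08 = 6.68
  Oral exam 87 × 0.17 = 14.79
  Term project 92 × 0.22 = 20.24
  Assignments 53 × 0.06 = 3.18
  Essays 59 × 0.28 = 16.52
  Lab reports 87.5 × 0.07 = 6.125
  Written exam 90.5 × 0.12 = 10.86
Sum = 78.395
78.395 is ≥ 78 and < 88 → B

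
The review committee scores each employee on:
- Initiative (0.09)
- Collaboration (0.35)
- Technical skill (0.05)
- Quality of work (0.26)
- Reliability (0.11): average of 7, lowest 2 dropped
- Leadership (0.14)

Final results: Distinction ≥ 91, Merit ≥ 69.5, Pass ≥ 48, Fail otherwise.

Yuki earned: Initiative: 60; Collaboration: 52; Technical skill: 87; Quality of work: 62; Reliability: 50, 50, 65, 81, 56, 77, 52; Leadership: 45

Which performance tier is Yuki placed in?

Reliability: drop 50, 50 → average of remaining 5 = 331/5 = 66.2
Weighted total:
  Initiative 60 × 0.09 = 5.4
  Collaboration 52 × 0.35 = 18.2
  Technical skill 87 × 0.05 = 4.35
  Quality of work 62 × 0.26 = 16.12
  Reliability 66.2 × 0.11 = 7.282
  Leadership 45 × 0.14 = 6.3
Sum = 57.652
57.652 is ≥ 48 and < 69.5 → Pass

Pass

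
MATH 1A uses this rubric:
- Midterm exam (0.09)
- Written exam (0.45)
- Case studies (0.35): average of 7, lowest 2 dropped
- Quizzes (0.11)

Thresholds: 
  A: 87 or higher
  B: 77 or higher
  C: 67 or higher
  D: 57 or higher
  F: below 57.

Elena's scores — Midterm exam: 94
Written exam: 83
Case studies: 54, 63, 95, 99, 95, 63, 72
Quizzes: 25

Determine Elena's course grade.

B

Case studies: drop 54, 63 → average of remaining 5 = 424/5 = 84.8
Weighted total:
  Midterm exam 94 × 0.09 = 8.46
  Written exam 83 × 0.45 = 37.35
  Case studies 84.8 × 0.35 = 29.68
  Quizzes 25 × 0.11 = 2.75
Sum = 78.24
78.24 is ≥ 77 and < 87 → B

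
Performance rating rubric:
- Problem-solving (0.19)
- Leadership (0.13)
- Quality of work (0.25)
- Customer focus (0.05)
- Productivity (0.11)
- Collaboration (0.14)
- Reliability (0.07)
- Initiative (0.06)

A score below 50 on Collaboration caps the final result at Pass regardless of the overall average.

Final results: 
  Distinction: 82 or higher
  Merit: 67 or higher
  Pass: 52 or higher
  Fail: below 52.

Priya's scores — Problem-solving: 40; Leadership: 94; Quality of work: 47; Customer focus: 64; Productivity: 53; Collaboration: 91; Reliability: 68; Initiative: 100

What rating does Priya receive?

Collaboration score 91 ≥ 50: minimum met.
Weighted total:
  Problem-solving 40 × 0.19 = 7.6
  Leadership 94 × 0.13 = 12.22
  Quality of work 47 × 0.25 = 11.75
  Customer focus 64 × 0.05 = 3.2
  Productivity 53 × 0.11 = 5.83
  Collaboration 91 × 0.14 = 12.74
  Reliability 68 × 0.07 = 4.76
  Initiative 100 × 0.06 = 6
Sum = 64.1
64.1 is ≥ 52 and < 67 → Pass

Pass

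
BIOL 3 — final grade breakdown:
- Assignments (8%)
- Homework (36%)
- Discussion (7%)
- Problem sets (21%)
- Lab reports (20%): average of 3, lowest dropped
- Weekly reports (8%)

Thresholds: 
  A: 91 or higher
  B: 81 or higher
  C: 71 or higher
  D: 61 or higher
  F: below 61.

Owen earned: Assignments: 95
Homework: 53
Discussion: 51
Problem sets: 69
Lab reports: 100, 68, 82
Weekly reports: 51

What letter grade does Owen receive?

D

Lab reports: drop 68 → average of remaining 2 = 182/2 = 91
Weighted total:
  Assignments 95 × 0.08 = 7.6
  Homework 53 × 0.36 = 19.08
  Discussion 51 × 0.07 = 3.57
  Problem sets 69 × 0.21 = 14.49
  Lab reports 91 × 0.2 = 18.2
  Weekly reports 51 × 0.08 = 4.08
Sum = 67.02
67.02 is ≥ 61 and < 71 → D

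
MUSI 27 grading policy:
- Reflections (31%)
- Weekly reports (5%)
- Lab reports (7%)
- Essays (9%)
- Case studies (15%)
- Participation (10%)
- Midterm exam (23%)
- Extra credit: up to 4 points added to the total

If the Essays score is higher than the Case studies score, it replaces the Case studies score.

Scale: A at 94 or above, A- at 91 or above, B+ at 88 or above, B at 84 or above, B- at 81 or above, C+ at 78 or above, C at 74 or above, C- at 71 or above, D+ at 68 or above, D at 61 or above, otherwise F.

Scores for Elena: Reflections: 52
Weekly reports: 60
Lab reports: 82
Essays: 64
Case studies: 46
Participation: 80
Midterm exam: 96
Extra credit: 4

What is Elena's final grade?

C

Essays (64) > Case studies (46), so Case studies counts as 64.
Weighted total:
  Reflections 52 × 0.31 = 16.12
  Weekly reports 60 × 0.05 = 3
  Lab reports 82 × 0.07 = 5.74
  Essays 64 × 0.09 = 5.76
  Case studies 64 × 0.15 = 9.6
  Participation 80 × 0.1 = 8
  Midterm exam 96 × 0.23 = 22.08
Sum = 70.3
Extra credit: 70.3 + 4 = 74.3
74.3 is ≥ 74 and < 78 → C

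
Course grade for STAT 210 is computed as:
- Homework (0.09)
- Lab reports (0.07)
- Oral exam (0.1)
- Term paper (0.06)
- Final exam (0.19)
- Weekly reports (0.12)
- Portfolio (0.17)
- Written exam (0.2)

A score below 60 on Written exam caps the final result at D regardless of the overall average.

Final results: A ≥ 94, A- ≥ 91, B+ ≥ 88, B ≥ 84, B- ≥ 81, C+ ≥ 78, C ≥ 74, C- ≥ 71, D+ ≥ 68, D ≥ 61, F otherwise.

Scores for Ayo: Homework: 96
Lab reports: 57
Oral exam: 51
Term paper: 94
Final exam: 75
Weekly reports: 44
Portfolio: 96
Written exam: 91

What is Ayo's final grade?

C

Written exam score 91 ≥ 60: minimum met.
Weighted total:
  Homework 96 × 0.09 = 8.64
  Lab reports 57 × 0.07 = 3.99
  Oral exam 51 × 0.1 = 5.1
  Term paper 94 × 0.06 = 5.64
  Final exam 75 × 0.19 = 14.25
  Weekly reports 44 × 0.12 = 5.28
  Portfolio 96 × 0.17 = 16.32
  Written exam 91 × 0.2 = 18.2
Sum = 77.42
77.42 is ≥ 74 and < 78 → C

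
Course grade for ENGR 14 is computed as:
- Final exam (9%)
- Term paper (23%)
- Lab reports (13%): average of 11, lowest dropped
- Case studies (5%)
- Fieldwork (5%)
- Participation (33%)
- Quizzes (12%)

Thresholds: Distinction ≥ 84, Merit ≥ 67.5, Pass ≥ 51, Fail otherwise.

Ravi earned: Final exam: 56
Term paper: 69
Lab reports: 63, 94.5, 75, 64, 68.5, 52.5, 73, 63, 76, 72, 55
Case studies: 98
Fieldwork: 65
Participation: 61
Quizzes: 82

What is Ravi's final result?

Lab reports: drop 52.5 → average of remaining 10 = 704/10 = 70.4
Weighted total:
  Final exam 56 × 0.09 = 5.04
  Term paper 69 × 0.23 = 15.87
  Lab reports 70.4 × 0.13 = 9.152
  Case studies 98 × 0.05 = 4.9
  Fieldwork 65 × 0.05 = 3.25
  Participation 61 × 0.33 = 20.13
  Quizzes 82 × 0.12 = 9.84
Sum = 68.182
68.182 is ≥ 67.5 and < 84 → Merit

Merit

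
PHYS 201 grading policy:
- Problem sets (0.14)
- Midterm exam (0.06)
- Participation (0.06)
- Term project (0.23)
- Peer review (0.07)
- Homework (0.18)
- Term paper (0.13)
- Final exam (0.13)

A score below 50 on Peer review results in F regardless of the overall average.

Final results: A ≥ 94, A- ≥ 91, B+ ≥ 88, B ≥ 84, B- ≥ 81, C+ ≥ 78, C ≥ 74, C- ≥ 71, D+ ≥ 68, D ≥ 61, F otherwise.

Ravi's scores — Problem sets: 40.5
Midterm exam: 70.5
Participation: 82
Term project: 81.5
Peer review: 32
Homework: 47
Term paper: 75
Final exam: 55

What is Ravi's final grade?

F

Peer review score 32 < 50: minimum not met.
Weighted total:
  Problem sets 40.5 × 0.14 = 5.67
  Midterm exam 70.5 × 0.06 = 4.23
  Participation 82 × 0.06 = 4.92
  Term project 81.5 × 0.23 = 18.745
  Peer review 32 × 0.07 = 2.24
  Homework 47 × 0.18 = 8.46
  Term paper 75 × 0.13 = 9.75
  Final exam 55 × 0.13 = 7.15
Sum = 61.165
Because the Peer review minimum was not met, the result is F.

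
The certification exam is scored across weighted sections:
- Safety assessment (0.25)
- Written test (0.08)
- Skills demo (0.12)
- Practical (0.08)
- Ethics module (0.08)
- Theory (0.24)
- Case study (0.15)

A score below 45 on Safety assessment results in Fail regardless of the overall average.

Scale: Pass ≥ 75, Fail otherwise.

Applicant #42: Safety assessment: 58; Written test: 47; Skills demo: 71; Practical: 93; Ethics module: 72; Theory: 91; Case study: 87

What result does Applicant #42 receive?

Safety assessment score 58 ≥ 45: minimum met.
Weighted total:
  Safety assessment 58 × 0.25 = 14.5
  Written test 47 × 0.08 = 3.76
  Skills demo 71 × 0.12 = 8.52
  Practical 93 × 0.08 = 7.44
  Ethics module 72 × 0.08 = 5.76
  Theory 91 × 0.24 = 21.84
  Case study 87 × 0.15 = 13.05
Sum = 74.87
74.87 < 75 → Fail

Fail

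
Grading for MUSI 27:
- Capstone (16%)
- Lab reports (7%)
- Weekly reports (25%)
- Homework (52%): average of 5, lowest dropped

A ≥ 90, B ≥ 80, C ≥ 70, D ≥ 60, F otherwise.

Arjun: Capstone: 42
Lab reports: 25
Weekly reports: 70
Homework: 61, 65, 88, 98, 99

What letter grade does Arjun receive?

Homework: drop 61 → average of remaining 4 = 350/4 = 87.5
Weighted total:
  Capstone 42 × 0.16 = 6.72
  Lab reports 25 × 0.07 = 1.75
  Weekly reports 70 × 0.25 = 17.5
  Homework 87.5 × 0.52 = 45.5
Sum = 71.47
71.47 is ≥ 70 and < 80 → C

C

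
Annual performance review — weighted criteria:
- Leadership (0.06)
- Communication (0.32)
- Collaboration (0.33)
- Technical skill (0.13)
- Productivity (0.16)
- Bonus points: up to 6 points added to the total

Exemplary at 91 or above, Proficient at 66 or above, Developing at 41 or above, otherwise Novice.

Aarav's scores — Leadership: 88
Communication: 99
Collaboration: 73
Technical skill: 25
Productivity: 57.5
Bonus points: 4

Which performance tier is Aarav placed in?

Proficient

Weighted total:
  Leadership 88 × 0.06 = 5.28
  Communication 99 × 0.32 = 31.68
  Collaboration 73 × 0.33 = 24.09
  Technical skill 25 × 0.13 = 3.25
  Productivity 57.5 × 0.16 = 9.2
Sum = 73.5
Bonus points: 73.5 + 4 = 77.5
77.5 is ≥ 66 and < 91 → Proficient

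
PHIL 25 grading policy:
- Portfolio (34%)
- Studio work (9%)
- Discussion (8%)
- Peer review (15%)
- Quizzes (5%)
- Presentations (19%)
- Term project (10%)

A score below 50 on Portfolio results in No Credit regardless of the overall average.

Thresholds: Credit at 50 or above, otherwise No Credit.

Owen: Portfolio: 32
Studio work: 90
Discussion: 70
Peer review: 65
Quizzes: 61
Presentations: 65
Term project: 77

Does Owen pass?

No Credit

Portfolio score 32 < 50: minimum not met.
Weighted total:
  Portfolio 32 × 0.34 = 10.88
  Studio work 90 × 0.09 = 8.1
  Discussion 70 × 0.08 = 5.6
  Peer review 65 × 0.15 = 9.75
  Quizzes 61 × 0.05 = 3.05
  Presentations 65 × 0.19 = 12.35
  Term project 77 × 0.1 = 7.7
Sum = 57.43
Because the Portfolio minimum was not met, the result is No Credit.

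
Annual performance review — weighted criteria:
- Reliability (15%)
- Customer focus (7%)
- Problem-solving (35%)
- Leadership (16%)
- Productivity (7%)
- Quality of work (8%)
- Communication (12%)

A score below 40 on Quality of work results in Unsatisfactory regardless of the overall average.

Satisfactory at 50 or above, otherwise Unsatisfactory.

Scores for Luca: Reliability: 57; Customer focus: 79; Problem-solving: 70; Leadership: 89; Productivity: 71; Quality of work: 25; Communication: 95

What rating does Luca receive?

Quality of work score 25 < 40: minimum not met.
Weighted total:
  Reliability 57 × 0.15 = 8.55
  Customer focus 79 × 0.07 = 5.53
  Problem-solving 70 × 0.35 = 24.5
  Leadership 89 × 0.16 = 14.24
  Productivity 71 × 0.07 = 4.97
  Quality of work 25 × 0.08 = 2
  Communication 95 × 0.12 = 11.4
Sum = 71.19
Because the Quality of work minimum was not met, the result is Unsatisfactory.

Unsatisfactory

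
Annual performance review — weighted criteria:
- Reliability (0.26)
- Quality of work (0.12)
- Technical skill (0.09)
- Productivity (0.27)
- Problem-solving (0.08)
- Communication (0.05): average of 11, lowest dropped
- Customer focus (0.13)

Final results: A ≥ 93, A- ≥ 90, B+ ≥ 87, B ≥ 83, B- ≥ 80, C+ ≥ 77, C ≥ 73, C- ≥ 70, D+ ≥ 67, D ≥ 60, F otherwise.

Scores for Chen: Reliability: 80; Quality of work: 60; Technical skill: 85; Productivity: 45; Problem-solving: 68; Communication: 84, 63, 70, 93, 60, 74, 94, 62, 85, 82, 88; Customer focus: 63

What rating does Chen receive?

D

Communication: drop 60 → average of remaining 10 = 795/10 = 79.5
Weighted total:
  Reliability 80 × 0.26 = 20.8
  Quality of work 60 × 0.12 = 7.2
  Technical skill 85 × 0.09 = 7.65
  Productivity 45 × 0.27 = 12.15
  Problem-solving 68 × 0.08 = 5.44
  Communication 79.5 × 0.05 = 3.975
  Customer focus 63 × 0.13 = 8.19
Sum = 65.405
65.405 is ≥ 60 and < 67 → D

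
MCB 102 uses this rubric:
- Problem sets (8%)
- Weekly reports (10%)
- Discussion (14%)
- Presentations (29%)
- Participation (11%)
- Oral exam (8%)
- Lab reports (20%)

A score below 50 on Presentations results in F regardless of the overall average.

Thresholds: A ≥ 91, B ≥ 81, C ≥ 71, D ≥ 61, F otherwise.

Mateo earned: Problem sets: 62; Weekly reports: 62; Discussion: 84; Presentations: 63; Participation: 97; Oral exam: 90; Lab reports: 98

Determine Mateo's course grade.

Presentations score 63 ≥ 50: minimum met.
Weighted total:
  Problem sets 62 × 0.08 = 4.96
  Weekly reports 62 × 0.1 = 6.2
  Discussion 84 × 0.14 = 11.76
  Presentations 63 × 0.29 = 18.27
  Participation 97 × 0.11 = 10.67
  Oral exam 90 × 0.08 = 7.2
  Lab reports 98 × 0.2 = 19.6
Sum = 78.66
78.66 is ≥ 71 and < 81 → C

C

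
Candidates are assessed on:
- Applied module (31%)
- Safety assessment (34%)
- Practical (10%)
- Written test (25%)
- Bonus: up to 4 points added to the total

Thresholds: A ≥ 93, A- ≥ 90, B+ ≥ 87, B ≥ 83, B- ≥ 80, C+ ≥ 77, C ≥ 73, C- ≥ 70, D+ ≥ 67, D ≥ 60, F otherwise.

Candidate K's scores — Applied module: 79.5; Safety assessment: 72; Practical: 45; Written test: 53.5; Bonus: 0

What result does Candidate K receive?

Weighted total:
  Applied module 79.5 × 0.31 = 24.645
  Safety assessment 72 × 0.34 = 24.48
  Practical 45 × 0.1 = 4.5
  Written test 53.5 × 0.25 = 13.375
Sum = 67
Bonus: 67 + 0 = 67
67 is ≥ 67 and < 70 → D+

D+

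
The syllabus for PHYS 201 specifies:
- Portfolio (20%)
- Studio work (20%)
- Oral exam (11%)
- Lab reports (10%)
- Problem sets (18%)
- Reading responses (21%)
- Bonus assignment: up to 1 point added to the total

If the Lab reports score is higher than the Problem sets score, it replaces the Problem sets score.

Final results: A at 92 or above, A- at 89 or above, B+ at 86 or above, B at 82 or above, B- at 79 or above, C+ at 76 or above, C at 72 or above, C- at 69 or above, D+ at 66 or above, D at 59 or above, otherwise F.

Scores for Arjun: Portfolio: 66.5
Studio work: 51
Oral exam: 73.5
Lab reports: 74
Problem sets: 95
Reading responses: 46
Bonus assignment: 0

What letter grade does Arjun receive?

D

Lab reports (74) ≤ Problem sets (95), so Problem sets stays at 95.
Weighted total:
  Portfolio 66.5 × 0.2 = 13.3
  Studio work 51 × 0.2 = 10.2
  Oral exam 73.5 × 0.11 = 8.085
  Lab reports 74 × 0.1 = 7.4
  Problem sets 95 × 0.18 = 17.1
  Reading responses 46 × 0.21 = 9.66
Sum = 65.745
Bonus assignment: 65.745 + 0 = 65.745
65.745 is ≥ 59 and < 66 → D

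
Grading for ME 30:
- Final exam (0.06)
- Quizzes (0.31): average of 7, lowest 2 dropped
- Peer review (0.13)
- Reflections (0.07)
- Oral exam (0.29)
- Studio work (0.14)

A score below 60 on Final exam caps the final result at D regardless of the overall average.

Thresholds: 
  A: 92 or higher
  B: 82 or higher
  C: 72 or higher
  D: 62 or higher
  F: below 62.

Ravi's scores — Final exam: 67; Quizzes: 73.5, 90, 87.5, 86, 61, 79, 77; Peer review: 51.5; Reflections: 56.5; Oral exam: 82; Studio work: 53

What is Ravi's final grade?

D

Quizzes: drop 61, 73.5 → average of remaining 5 = 419.5/5 = 83.9
Final exam score 67 ≥ 60: minimum met.
Weighted total:
  Final exam 67 × 0.06 = 4.02
  Quizzes 83.9 × 0.31 = 26.009
  Peer review 51.5 × 0.13 = 6.695
  Reflections 56.5 × 0.07 = 3.955
  Oral exam 82 × 0.29 = 23.78
  Studio work 53 × 0.14 = 7.42
Sum = 71.879
71.879 is ≥ 62 and < 72 → D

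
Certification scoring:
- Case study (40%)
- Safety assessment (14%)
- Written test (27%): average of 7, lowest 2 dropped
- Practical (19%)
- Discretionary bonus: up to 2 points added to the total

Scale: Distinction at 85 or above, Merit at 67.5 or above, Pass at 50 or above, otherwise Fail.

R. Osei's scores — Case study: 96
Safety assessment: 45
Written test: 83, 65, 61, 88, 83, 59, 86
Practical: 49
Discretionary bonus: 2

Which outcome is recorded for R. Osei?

Merit

Written test: drop 59, 61 → average of remaining 5 = 405/5 = 81
Weighted total:
  Case study 96 × 0.4 = 38.4
  Safety assessment 45 × 0.14 = 6.3
  Written test 81 × 0.27 = 21.87
  Practical 49 × 0.19 = 9.31
Sum = 75.88
Discretionary bonus: 75.88 + 2 = 77.88
77.88 is ≥ 67.5 and < 85 → Merit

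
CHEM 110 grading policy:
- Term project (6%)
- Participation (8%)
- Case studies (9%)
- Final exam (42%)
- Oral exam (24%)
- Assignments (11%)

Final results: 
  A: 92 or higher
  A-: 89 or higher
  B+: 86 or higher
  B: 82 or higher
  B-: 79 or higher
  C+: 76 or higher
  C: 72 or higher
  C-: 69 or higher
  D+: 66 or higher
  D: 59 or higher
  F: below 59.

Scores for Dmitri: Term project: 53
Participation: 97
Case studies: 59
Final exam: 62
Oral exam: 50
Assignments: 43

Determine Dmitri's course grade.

Weighted total:
  Term project 53 × 0.06 = 3.18
  Participation 97 × 0.08 = 7.76
  Case studies 59 × 0.09 = 5.31
  Final exam 62 × 0.42 = 26.04
  Oral exam 50 × 0.24 = 12
  Assignments 43 × 0.11 = 4.73
Sum = 59.02
59.02 is ≥ 59 and < 66 → D

D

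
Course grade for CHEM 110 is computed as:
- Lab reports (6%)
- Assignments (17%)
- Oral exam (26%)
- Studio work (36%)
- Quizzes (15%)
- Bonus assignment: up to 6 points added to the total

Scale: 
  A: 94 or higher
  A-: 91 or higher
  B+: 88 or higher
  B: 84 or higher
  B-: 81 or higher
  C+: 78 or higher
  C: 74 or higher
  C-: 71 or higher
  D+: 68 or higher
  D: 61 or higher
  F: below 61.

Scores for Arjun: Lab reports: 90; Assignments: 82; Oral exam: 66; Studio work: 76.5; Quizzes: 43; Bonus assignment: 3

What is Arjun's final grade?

Weighted total:
  Lab reports 90 × 0.06 = 5.4
  Assignments 82 × 0.17 = 13.94
  Oral exam 66 × 0.26 = 17.16
  Studio work 76.5 × 0.36 = 27.54
  Quizzes 43 × 0.15 = 6.45
Sum = 70.49
Bonus assignment: 70.49 + 3 = 73.49
73.49 is ≥ 71 and < 74 → C-

C-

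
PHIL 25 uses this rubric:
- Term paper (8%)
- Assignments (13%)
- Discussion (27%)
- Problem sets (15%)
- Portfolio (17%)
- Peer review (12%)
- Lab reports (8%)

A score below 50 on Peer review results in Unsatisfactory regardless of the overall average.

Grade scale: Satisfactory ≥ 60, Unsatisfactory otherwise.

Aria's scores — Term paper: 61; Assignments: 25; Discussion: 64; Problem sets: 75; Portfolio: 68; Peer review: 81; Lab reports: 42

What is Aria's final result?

Satisfactory

Peer review score 81 ≥ 50: minimum met.
Weighted total:
  Term paper 61 × 0.08 = 4.88
  Assignments 25 × 0.13 = 3.25
  Discussion 64 × 0.27 = 17.28
  Problem sets 75 × 0.15 = 11.25
  Portfolio 68 × 0.17 = 11.56
  Peer review 81 × 0.12 = 9.72
  Lab reports 42 × 0.08 = 3.36
Sum = 61.3
61.3 ≥ 60 → Satisfactory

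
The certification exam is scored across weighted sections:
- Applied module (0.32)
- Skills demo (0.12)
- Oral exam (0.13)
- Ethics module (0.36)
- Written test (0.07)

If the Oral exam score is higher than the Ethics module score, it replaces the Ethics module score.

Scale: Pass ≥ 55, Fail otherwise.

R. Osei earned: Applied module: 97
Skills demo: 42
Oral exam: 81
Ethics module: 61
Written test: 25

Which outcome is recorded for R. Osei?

Oral exam (81) > Ethics module (61), so Ethics module counts as 81.
Weighted total:
  Applied module 97 × 0.32 = 31.04
  Skills demo 42 × 0.12 = 5.04
  Oral exam 81 × 0.13 = 10.53
  Ethics module 81 × 0.36 = 29.16
  Written test 25 × 0.07 = 1.75
Sum = 77.52
77.52 ≥ 55 → Pass

Pass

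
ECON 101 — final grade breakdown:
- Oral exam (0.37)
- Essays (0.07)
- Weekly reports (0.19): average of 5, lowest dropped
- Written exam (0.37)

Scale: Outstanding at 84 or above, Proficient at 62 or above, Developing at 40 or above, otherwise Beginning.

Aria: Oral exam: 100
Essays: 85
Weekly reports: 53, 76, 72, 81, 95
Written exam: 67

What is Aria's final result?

Weekly reports: drop 53 → average of remaining 4 = 324/4 = 81
Weighted total:
  Oral exam 100 × 0.37 = 37
  Essays 85 × 0.07 = 5.95
  Weekly reports 81 × 0.19 = 15.39
  Written exam 67 × 0.37 = 24.79
Sum = 83.13
83.13 is ≥ 62 and < 84 → Proficient

Proficient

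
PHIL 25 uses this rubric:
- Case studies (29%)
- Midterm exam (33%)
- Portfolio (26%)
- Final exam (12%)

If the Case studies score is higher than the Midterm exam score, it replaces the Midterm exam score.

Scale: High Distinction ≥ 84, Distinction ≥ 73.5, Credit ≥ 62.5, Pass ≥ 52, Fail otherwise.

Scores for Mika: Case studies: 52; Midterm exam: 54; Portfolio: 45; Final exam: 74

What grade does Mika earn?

Case studies (52) ≤ Midterm exam (54), so Midterm exam stays at 54.
Weighted total:
  Case studies 52 × 0.29 = 15.08
  Midterm exam 54 × 0.33 = 17.82
  Portfolio 45 × 0.26 = 11.7
  Final exam 74 × 0.12 = 8.88
Sum = 53.48
53.48 is ≥ 52 and < 62.5 → Pass

Pass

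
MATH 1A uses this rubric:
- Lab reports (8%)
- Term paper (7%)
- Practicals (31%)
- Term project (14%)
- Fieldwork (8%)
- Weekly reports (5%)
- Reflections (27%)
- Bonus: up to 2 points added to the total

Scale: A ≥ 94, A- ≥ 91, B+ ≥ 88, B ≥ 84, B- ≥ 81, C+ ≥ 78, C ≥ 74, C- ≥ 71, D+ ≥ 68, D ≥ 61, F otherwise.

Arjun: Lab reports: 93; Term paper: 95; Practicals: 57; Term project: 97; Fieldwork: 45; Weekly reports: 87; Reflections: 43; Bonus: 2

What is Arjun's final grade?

D

Weighted total:
  Lab reports 93 × 0.08 = 7.44
  Term paper 95 × 0.07 = 6.65
  Practicals 57 × 0.31 = 17.67
  Term project 97 × 0.14 = 13.58
  Fieldwork 45 × 0.08 = 3.6
  Weekly reports 87 × 0.05 = 4.35
  Reflections 43 × 0.27 = 11.61
Sum = 64.9
Bonus: 64.9 + 2 = 66.9
66.9 is ≥ 61 and < 68 → D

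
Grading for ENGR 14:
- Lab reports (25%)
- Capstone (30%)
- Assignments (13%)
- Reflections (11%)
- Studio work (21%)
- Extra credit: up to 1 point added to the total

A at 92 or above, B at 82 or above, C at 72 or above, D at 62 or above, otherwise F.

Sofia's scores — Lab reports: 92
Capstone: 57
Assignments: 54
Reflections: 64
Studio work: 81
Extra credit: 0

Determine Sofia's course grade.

Weighted total:
  Lab reports 92 × 0.25 = 23
  Capstone 57 × 0.3 = 17.1
  Assignments 54 × 0.13 = 7.02
  Reflections 64 × 0.11 = 7.04
  Studio work 81 × 0.21 = 17.01
Sum = 71.17
Extra credit: 71.17 + 0 = 71.17
71.17 is ≥ 62 and < 72 → D

D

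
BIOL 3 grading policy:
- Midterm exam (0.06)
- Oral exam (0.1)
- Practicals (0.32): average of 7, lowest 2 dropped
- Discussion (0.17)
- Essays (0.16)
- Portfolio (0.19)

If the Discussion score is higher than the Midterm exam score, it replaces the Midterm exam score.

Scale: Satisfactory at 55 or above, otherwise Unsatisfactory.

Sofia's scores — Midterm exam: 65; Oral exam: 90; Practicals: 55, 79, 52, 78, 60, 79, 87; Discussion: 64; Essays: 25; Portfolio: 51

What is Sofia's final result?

Satisfactory

Practicals: drop 52, 55 → average of remaining 5 = 383/5 = 76.6
Discussion (64) ≤ Midterm exam (65), so Midterm exam stays at 65.
Weighted total:
  Midterm exam 65 × 0.06 = 3.9
  Oral exam 90 × 0.1 = 9
  Practicals 76.6 × 0.32 = 24.512
  Discussion 64 × 0.17 = 10.88
  Essays 25 × 0.16 = 4
  Portfolio 51 × 0.19 = 9.69
Sum = 61.982
61.982 ≥ 55 → Satisfactory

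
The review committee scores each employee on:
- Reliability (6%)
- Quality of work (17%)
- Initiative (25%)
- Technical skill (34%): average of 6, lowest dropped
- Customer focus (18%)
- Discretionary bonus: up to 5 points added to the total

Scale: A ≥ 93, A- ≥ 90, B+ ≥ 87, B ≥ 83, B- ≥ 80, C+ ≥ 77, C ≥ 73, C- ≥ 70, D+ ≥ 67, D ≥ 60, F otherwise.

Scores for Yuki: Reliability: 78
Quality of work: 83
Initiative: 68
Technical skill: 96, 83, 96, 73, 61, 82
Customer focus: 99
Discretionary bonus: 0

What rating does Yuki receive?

B-

Technical skill: drop 61 → average of remaining 5 = 430/5 = 86
Weighted total:
  Reliability 78 × 0.06 = 4.68
  Quality of work 83 × 0.17 = 14.11
  Initiative 68 × 0.25 = 17
  Technical skill 86 × 0.34 = 29.24
  Customer focus 99 × 0.18 = 17.82
Sum = 82.85
Discretionary bonus: 82.85 + 0 = 82.85
82.85 is ≥ 80 and < 83 → B-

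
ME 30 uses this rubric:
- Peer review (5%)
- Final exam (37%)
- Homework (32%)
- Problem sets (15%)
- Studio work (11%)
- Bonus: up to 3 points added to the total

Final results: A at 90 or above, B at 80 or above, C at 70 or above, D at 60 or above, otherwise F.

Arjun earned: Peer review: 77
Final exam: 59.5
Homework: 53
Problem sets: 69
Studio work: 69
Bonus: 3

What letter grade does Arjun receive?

D

Weighted total:
  Peer review 77 × 0.05 = 3.85
  Final exam 59.5 × 0.37 = 22.015
  Homework 53 × 0.32 = 16.96
  Problem sets 69 × 0.15 = 10.35
  Studio work 69 × 0.11 = 7.59
Sum = 60.765
Bonus: 60.765 + 3 = 63.765
63.765 is ≥ 60 and < 70 → D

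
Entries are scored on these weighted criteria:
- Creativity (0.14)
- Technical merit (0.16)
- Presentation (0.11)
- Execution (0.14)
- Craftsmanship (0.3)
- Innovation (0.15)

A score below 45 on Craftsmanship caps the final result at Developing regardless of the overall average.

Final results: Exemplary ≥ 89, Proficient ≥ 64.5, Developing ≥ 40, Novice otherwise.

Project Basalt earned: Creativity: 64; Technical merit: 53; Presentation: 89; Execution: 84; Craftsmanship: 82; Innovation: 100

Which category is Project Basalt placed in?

Proficient

Craftsmanship score 82 ≥ 45: minimum met.
Weighted total:
  Creativity 64 × 0.14 = 8.96
  Technical merit 53 × 0.16 = 8.48
  Presentation 89 × 0.11 = 9.79
  Execution 84 × 0.14 = 11.76
  Craftsmanship 82 × 0.3 = 24.6
  Innovation 100 × 0.15 = 15
Sum = 78.59
78.59 is ≥ 64.5 and < 89 → Proficient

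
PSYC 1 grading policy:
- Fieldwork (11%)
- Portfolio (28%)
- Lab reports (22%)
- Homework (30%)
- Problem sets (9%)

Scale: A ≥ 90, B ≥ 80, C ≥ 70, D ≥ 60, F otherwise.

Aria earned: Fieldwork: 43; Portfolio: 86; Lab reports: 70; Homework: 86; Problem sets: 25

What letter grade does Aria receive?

Weighted total:
  Fieldwork 43 × 0.11 = 4.73
  Portfolio 86 × 0.28 = 24.08
  Lab reports 70 × 0.22 = 15.4
  Homework 86 × 0.3 = 25.8
  Problem sets 25 × 0.09 = 2.25
Sum = 72.26
72.26 is ≥ 70 and < 80 → C

C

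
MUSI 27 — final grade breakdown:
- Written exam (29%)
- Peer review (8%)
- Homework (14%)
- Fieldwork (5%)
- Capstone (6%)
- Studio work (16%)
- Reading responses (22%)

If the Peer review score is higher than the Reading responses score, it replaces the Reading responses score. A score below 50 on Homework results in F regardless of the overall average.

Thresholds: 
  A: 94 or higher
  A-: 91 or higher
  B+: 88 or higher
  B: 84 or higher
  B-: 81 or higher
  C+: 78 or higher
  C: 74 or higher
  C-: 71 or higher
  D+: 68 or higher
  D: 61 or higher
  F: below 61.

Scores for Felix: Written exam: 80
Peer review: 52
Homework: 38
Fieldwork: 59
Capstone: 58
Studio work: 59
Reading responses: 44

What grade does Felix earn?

F

Peer review (52) > Reading responses (44), so Reading responses counts as 52.
Homework score 38 < 50: minimum not met.
Weighted total:
  Written exam 80 × 0.29 = 23.2
  Peer review 52 × 0.08 = 4.16
  Homework 38 × 0.14 = 5.32
  Fieldwork 59 × 0.05 = 2.95
  Capstone 58 × 0.06 = 3.48
  Studio work 59 × 0.16 = 9.44
  Reading responses 52 × 0.22 = 11.44
Sum = 59.99
Because the Homework minimum was not met, the result is F.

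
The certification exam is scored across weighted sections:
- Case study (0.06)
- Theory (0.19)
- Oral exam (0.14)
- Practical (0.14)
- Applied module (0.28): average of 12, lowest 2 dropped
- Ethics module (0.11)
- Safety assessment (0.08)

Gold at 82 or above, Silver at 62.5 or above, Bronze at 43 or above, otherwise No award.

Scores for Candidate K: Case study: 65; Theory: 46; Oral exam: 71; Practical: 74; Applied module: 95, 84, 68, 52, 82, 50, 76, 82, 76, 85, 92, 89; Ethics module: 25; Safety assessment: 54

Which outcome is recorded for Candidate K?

Silver

Applied module: drop 50, 52 → average of remaining 10 = 829/10 = 82.9
Weighted total:
  Case study 65 × 0.06 = 3.9
  Theory 46 × 0.19 = 8.74
  Oral exam 71 × 0.14 = 9.94
  Practical 74 × 0.14 = 10.36
  Applied module 82.9 × 0.28 = 23.212
  Ethics module 25 × 0.11 = 2.75
  Safety assessment 54 × 0.08 = 4.32
Sum = 63.222
63.222 is ≥ 62.5 and < 82 → Silver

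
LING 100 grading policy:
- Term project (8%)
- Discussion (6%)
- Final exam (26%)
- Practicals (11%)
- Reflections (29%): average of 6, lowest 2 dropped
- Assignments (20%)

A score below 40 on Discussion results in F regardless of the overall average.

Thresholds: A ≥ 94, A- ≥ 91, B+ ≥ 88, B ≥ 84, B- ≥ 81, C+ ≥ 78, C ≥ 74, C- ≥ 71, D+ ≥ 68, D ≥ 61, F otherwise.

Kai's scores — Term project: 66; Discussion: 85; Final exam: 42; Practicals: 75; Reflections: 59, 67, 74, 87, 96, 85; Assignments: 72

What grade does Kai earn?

D+

Reflections: drop 59, 67 → average of remaining 4 = 342/4 = 85.5
Discussion score 85 ≥ 40: minimum met.
Weighted total:
  Term project 66 × 0.08 = 5.28
  Discussion 85 × 0.06 = 5.1
  Final exam 42 × 0.26 = 10.92
  Practicals 75 × 0.11 = 8.25
  Reflections 85.5 × 0.29 = 24.795
  Assignments 72 × 0.2 = 14.4
Sum = 68.745
68.745 is ≥ 68 and < 71 → D+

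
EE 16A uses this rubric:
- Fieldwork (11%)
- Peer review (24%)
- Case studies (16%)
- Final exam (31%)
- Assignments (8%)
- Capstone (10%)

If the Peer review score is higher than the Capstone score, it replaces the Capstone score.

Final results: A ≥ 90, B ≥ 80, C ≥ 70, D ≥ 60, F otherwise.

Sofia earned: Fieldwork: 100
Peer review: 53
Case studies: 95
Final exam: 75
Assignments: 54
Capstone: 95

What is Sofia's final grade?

Peer review (53) ≤ Capstone (95), so Capstone stays at 95.
Weighted total:
  Fieldwork 100 × 0.11 = 11
  Peer review 53 × 0.24 = 12.72
  Case studies 95 × 0.16 = 15.2
  Final exam 75 × 0.31 = 23.25
  Assignments 54 × 0.08 = 4.32
  Capstone 95 × 0.1 = 9.5
Sum = 75.99
75.99 is ≥ 70 and < 80 → C

C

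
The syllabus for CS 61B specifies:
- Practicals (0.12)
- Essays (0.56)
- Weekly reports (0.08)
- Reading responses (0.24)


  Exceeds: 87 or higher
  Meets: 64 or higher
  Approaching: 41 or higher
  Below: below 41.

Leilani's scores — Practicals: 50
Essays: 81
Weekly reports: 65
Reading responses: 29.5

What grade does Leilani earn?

Approaching

Weighted total:
  Practicals 50 × 0.12 = 6
  Essays 81 × 0.56 = 45.36
  Weekly reports 65 × 0.08 = 5.2
  Reading responses 29.5 × 0.24 = 7.08
Sum = 63.64
63.64 is ≥ 41 and < 64 → Approaching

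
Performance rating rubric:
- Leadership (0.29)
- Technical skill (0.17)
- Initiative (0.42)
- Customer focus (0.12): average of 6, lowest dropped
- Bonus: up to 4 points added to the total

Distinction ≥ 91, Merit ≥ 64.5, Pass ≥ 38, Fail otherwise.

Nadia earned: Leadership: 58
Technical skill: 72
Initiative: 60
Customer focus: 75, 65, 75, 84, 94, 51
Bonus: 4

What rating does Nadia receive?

Customer focus: drop 51 → average of remaining 5 = 393/5 = 78.6
Weighted total:
  Leadership 58 × 0.29 = 16.82
  Technical skill 72 × 0.17 = 12.24
  Initiative 60 × 0.42 = 25.2
  Customer focus 78.6 × 0.12 = 9.432
Sum = 63.692
Bonus: 63.692 + 4 = 67.692
67.692 is ≥ 64.5 and < 91 → Merit

Merit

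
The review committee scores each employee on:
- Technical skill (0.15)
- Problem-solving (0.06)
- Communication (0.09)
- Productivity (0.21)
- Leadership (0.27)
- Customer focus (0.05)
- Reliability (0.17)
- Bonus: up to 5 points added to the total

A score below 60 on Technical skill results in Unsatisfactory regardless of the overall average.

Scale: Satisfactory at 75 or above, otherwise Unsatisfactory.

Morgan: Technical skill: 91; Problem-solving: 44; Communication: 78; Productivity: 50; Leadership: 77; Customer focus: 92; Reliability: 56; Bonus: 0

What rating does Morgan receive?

Unsatisfactory

Technical skill score 91 ≥ 60: minimum met.
Weighted total:
  Technical skill 91 × 0.15 = 13.65
  Problem-solving 44 × 0.06 = 2.64
  Communication 78 × 0.09 = 7.02
  Productivity 50 × 0.21 = 10.5
  Leadership 77 × 0.27 = 20.79
  Customer focus 92 × 0.05 = 4.6
  Reliability 56 × 0.17 = 9.52
Sum = 68.72
Bonus: 68.72 + 0 = 68.72
68.72 < 75 → Unsatisfactory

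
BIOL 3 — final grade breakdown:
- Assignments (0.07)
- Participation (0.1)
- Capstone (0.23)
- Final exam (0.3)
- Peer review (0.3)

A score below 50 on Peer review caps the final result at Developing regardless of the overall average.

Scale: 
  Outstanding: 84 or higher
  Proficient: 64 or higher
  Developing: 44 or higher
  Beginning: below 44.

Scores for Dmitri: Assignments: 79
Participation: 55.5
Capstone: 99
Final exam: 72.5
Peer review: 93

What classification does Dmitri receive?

Proficient

Peer review score 93 ≥ 50: minimum met.
Weighted total:
  Assignments 79 × 0.07 = 5.53
  Participation 55.5 × 0.1 = 5.55
  Capstone 99 × 0.23 = 22.77
  Final exam 72.5 × 0.3 = 21.75
  Peer review 93 × 0.3 = 27.9
Sum = 83.5
83.5 is ≥ 64 and < 84 → Proficient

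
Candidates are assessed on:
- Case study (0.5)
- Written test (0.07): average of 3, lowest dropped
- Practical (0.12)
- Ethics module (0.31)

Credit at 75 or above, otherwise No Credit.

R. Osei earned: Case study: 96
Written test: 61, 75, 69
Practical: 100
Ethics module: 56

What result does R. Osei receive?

Credit

Written test: drop 61 → average of remaining 2 = 144/2 = 72
Weighted total:
  Case study 96 × 0.5 = 48
  Written test 72 × 0.07 = 5.04
  Practical 100 × 0.12 = 12
  Ethics module 56 × 0.31 = 17.36
Sum = 82.4
82.4 ≥ 75 → Credit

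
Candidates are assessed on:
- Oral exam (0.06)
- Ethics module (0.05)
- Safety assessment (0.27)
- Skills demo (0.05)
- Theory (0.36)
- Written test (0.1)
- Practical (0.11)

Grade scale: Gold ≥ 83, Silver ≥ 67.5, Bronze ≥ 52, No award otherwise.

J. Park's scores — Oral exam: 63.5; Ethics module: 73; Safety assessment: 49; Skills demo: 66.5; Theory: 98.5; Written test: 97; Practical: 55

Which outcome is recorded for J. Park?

Weighted total:
  Oral exam 63.5 × 0.06 = 3.81
  Ethics module 73 × 0.05 = 3.65
  Safety assessment 49 × 0.27 = 13.23
  Skills demo 66.5 × 0.05 = 3.325
  Theory 98.5 × 0.36 = 35.46
  Written test 97 × 0.1 = 9.7
  Practical 55 × 0.11 = 6.05
Sum = 75.225
75.225 is ≥ 67.5 and < 83 → Silver

Silver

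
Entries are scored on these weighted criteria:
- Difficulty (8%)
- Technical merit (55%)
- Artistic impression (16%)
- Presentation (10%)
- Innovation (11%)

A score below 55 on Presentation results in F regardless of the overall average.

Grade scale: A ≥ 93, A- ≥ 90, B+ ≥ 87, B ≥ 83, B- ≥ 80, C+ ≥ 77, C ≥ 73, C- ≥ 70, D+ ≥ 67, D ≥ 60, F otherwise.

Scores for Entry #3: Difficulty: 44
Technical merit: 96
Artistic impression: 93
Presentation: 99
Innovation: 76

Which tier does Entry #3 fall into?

Presentation score 99 ≥ 55: minimum met.
Weighted total:
  Difficulty 44 × 0.08 = 3.52
  Technical merit 96 × 0.55 = 52.8
  Artistic impression 93 × 0.16 = 14.88
  Presentation 99 × 0.1 = 9.9
  Innovation 76 × 0.11 = 8.36
Sum = 89.46
89.46 is ≥ 87 and < 90 → B+

B+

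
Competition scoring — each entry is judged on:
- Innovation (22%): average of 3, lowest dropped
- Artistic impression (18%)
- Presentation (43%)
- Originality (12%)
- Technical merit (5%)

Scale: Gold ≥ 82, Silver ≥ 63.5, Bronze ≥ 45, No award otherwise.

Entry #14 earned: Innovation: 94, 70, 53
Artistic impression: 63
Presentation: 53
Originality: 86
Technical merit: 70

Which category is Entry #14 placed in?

Innovation: drop 53 → average of remaining 2 = 164/2 = 82
Weighted total:
  Innovation 82 × 0.22 = 18.04
  Artistic impression 63 × 0.18 = 11.34
  Presentation 53 × 0.43 = 22.79
  Originality 86 × 0.12 = 10.32
  Technical merit 70 × 0.05 = 3.5
Sum = 65.99
65.99 is ≥ 63.5 and < 82 → Silver

Silver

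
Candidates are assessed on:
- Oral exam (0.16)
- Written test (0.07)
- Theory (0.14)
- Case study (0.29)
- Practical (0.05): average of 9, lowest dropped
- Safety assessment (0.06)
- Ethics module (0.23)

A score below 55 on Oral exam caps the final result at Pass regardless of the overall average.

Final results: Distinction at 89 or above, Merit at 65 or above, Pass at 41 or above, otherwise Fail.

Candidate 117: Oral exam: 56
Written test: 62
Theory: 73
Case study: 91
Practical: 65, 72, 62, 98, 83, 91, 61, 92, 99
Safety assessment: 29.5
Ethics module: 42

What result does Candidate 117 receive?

Merit

Practical: drop 61 → average of remaining 8 = 662/8 = 82.75
Oral exam score 56 ≥ 55: minimum met.
Weighted total:
  Oral exam 56 × 0.16 = 8.96
  Written test 62 × 0.07 = 4.34
  Theory 73 × 0.14 = 10.22
  Case study 91 × 0.29 = 26.39
  Practical 82.75 × 0.05 = 4.1375
  Safety assessment 29.5 × 0.06 = 1.77
  Ethics module 42 × 0.23 = 9.66
Sum = 65.4775
65.4775 is ≥ 65 and < 89 → Merit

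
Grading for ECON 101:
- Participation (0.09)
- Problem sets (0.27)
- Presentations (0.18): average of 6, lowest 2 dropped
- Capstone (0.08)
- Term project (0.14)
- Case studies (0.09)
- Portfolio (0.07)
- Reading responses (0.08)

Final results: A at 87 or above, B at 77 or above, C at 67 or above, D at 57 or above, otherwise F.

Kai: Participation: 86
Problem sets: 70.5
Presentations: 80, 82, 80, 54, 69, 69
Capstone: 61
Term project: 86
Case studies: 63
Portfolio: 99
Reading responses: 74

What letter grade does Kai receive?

Presentations: drop 54, 69 → average of remaining 4 = 311/4 = 77.75
Weighted total:
  Participation 86 × 0.09 = 7.74
  Problem sets 70.5 × 0.27 = 19.035
  Presentations 77.75 × 0.18 = 13.995
  Capstone 61 × 0.08 = 4.88
  Term project 86 × 0.14 = 12.04
  Case studies 63 × 0.09 = 5.67
  Portfolio 99 × 0.07 = 6.93
  Reading responses 74 × 0.08 = 5.92
Sum = 76.21
76.21 is ≥ 67 and < 77 → C

C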